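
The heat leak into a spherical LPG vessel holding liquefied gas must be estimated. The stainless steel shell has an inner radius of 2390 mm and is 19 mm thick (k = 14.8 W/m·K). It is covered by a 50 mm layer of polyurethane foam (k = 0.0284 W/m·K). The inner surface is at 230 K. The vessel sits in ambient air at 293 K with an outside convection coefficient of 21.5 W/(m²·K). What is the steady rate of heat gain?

Q ≈ 2590 W

Spherical conduction: R = (1/r_in − 1/r_out)/(4πk) per layer; series-sum.
R_stainless steel shell = (1/2.39 − 1/2.409)/(4π×14.8) = 1.774×10^-5 K/W
R_polyurethane foam = (1/2.409 − 1/2.459)/(4π×0.0284) = 0.02365 K/W
R_outer film = 1/(h·4πr_o²) = 1/(21.5×4π×2.459²) = 6.121×10^-4 K/W
R_total = 0.02428 K/W
Q = ΔT/R_total = 63/0.02428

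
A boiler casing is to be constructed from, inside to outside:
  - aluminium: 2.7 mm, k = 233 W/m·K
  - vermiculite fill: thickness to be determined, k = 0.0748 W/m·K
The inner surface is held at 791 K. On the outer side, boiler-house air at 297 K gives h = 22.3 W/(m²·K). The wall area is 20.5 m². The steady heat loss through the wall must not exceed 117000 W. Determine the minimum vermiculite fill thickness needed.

L ≈ 3.12 mm

Series thermal resistances:
R_aluminium = L/(kA) = 0.0027/(233×20.5) = 5.653×10^-7 K/W
R_outer film = 1/(h_o·A) = 1/(22.3×20.5) = 0.002187 K/W
Sum of the known resistances R_other = 0.002188 K/W
Required total resistance R_tot = ΔT/Q_allow = 494/117000 = 0.004222 K/W
R_vermiculite fill = R_tot − R_other = 0.002034 K/W
L = R·k·A = 0.002034×0.0748×20.5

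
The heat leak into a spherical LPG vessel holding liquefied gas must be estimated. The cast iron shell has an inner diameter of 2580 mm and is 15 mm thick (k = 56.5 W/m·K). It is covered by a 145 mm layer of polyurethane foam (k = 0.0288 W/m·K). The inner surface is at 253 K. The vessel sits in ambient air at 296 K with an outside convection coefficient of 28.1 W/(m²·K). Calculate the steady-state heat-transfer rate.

Radial (spherical) resistances in series:
R_cast iron shell = (1/1.29 − 1/1.305)/(4π×56.5) = 1.255×10^-5 K/W
R_polyurethane foam = (1/1.305 − 1/1.45)/(4π×0.0288) = 0.2117 K/W
R_outer film = 1/(h·4πr_o²) = 1/(28.1×4π×1.45²) = 0.001347 K/W
R_total = 0.2131 K/W
Q = ΔT/R_total = 43/0.2131

Q ≈ 202 W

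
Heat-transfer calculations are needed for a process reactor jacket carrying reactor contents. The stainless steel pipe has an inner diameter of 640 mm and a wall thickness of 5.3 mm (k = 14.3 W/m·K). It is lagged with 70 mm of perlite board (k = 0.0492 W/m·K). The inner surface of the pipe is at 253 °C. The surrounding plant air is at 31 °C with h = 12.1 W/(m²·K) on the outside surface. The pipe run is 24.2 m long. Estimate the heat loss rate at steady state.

Cylindrical conduction, so R = ln(r₂/r₁)/(2πkL) per layer, in series:
R_stainless steel pipe wall = ln(325.3/320)/(2π×14.3×24.2) = 7.555×10^-6 K/W
R_perlite board = ln(395.3/325.3)/(2π×0.0492×24.2) = 0.02605 K/W
R_outer film = 1/(h_o·2πr_oL) = 1/(12.1×2π×0.3953×24.2) = 0.001375 K/W
R_total = 0.02743 K/W
Q = ΔT/R_total = 222/0.02743

Q ≈ 8090 W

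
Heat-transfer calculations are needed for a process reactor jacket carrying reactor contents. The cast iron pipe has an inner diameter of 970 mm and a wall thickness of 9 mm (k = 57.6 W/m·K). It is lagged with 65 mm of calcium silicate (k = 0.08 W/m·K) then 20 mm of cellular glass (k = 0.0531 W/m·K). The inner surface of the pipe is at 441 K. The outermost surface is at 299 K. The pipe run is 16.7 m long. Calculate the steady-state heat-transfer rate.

Q ≈ 6750 W

Radial resistances (cylindrical: R_cond = ln(r_o/r_i)/(2πkL), R_conv = 1/(h·2πrL)):
R_cast iron pipe wall = ln(494/485)/(2π×57.6×16.7) = 3.042×10^-6 K/W
R_calcium silicate = ln(559/494)/(2π×0.08×16.7) = 0.01473 K/W
R_cellular glass = ln(579/559)/(2π×0.0531×16.7) = 0.006309 K/W
R_total = 0.02104 K/W
Q = ΔT/R_total = 142/0.02104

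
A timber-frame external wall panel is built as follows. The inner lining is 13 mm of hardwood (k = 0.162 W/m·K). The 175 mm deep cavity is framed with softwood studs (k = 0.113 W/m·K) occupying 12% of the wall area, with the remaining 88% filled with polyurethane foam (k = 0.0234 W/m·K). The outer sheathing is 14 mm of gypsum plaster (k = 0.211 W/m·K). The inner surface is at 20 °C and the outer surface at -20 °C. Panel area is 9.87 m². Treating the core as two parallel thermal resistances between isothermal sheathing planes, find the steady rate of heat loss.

Sheathing layers in series; stud and cavity paths in parallel between them.
R_inner = 0.013/(0.162×9.87) = 0.00813 K/W
R_stud  = 0.175/(0.113×0.12×9.87) = 1.308 K/W
R_cav   = 0.175/(0.0234×0.88×9.87) = 0.861 K/W
1/R_core = 1/R_stud + 1/R_cav → R_core = 0.5192 K/W
R_outer = 0.014/(0.211×9.87) = 0.006722 K/W
R_total = 0.534 K/W
Q = ΔT/R_total = 40/0.534

Q ≈ 74.9 W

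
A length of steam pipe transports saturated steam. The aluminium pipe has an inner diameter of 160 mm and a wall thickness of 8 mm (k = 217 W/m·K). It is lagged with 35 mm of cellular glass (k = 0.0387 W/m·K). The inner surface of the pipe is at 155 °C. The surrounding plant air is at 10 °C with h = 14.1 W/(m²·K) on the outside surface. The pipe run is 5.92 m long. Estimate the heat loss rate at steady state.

Q ≈ 584 W

Treating each annulus and film as a series resistance:
R_aluminium pipe wall = ln(88/80)/(2π×217×5.92) = 1.181×10^-5 K/W
R_cellular glass = ln(123/88)/(2π×0.0387×5.92) = 0.2326 K/W
R_outer film = 1/(h_o·2πr_oL) = 1/(14.1×2π×0.123×5.92) = 0.0155 K/W
R_total = 0.2481 K/W
Q = ΔT/R_total = 145/0.2481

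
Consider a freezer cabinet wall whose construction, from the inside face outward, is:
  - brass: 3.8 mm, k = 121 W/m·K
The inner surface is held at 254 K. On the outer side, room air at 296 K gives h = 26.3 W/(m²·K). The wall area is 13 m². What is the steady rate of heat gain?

Q ≈ 14300 W

Model the wall as resistances in series:
R_brass = L/(kA) = 0.0038/(121×13) = 2.416×10^-6 K/W
R_outer film = 1/(h_o·A) = 1/(26.3×13) = 0.002925 K/W
R_total = 0.002927 K/W
Q = ΔT / R_total = 42 / 0.002927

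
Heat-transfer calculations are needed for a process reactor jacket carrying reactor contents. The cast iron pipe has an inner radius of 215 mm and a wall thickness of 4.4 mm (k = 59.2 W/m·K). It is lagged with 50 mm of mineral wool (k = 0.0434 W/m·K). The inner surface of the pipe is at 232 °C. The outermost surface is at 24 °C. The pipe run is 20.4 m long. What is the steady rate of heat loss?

Per-layer cylindrical resistances, series-summed:
R_cast iron pipe wall = ln(219.4/215)/(2π×59.2×20.4) = 2.67×10^-6 K/W
R_mineral wool = ln(269.4/219.4)/(2π×0.0434×20.4) = 0.03691 K/W
R_total = 0.03691 K/W
Q = ΔT/R_total = 208/0.03691

Q ≈ 5640 W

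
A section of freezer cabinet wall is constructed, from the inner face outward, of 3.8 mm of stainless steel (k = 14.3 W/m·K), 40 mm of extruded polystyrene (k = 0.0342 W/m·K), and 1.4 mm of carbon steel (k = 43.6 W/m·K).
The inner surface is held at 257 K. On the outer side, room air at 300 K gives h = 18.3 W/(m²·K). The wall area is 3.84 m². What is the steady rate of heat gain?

Q ≈ 135 W

Model the wall as resistances in series:
R_stainless steel = L/(kA) = 0.0038/(14.3×3.84) = 6.92×10^-5 K/W
R_extruded polystyrene = L/(kA) = 0.04/(0.0342×3.84) = 0.3046 K/W
R_carbon steel = L/(kA) = 0.0014/(43.6×3.84) = 8.362×10^-6 K/W
R_outer film = 1/(h_o·A) = 1/(18.3×3.84) = 0.01423 K/W
R_total = 0.3189 K/W
Q = ΔT / R_total = 43 / 0.3189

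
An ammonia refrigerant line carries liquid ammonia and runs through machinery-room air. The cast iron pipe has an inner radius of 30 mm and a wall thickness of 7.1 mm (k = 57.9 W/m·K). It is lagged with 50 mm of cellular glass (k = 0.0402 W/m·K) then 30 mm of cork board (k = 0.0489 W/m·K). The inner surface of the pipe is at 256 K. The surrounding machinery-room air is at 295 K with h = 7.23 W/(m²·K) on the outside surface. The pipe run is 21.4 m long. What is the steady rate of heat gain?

Q ≈ 184 W

Per-layer cylindrical resistances, series-summed:
R_cast iron pipe wall = ln(37.1/30)/(2π×57.9×21.4) = 2.728×10^-5 K/W
R_cellular glass = ln(87.1/37.1)/(2π×0.0402×21.4) = 0.1579 K/W
R_cork board = ln(117.1/87.1)/(2π×0.0489×21.4) = 0.04501 K/W
R_outer film = 1/(h_o·2πr_oL) = 1/(7.23×2π×0.1171×21.4) = 0.008784 K/W
R_total = 0.2117 K/W
Q = ΔT/R_total = 39/0.2117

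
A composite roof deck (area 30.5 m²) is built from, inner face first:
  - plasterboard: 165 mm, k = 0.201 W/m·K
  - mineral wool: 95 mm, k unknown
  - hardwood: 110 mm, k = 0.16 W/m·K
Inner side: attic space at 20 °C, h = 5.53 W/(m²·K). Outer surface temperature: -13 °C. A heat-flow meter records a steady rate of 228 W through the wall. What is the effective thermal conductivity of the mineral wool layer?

k ≈ 0.0349 W/(m·K)

Thermal resistances in series:
R_inner film = 1/(h_i·A) = 1/(5.53×30.5) = 0.005929 K/W
R_plasterboard = L/(kA) = 0.165/(0.201×30.5) = 0.02691 K/W
R_hardwood = L/(kA) = 0.11/(0.16×30.5) = 0.02254 K/W
Sum of known resistances R_other = 0.05538 K/W
Total R = ΔT/Q = 33/228 = 0.1447 K/W
R_mineral wool = R_total − R_other = 0.08935 K/W
k = L/(R·A) = 0.095/(0.08935×30.5)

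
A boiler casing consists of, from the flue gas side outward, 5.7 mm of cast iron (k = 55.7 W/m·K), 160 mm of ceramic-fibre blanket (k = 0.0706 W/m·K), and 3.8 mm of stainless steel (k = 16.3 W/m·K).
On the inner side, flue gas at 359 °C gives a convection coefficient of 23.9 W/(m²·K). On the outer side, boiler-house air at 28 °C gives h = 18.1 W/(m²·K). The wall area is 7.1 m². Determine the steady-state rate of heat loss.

Model the wall as resistances in series:
R_inner film = 1/(h_i·A) = 1/(23.9×7.1) = 0.005893 K/W
R_cast iron = L/(kA) = 0.0057/(55.7×7.1) = 1.441×10^-5 K/W
R_ceramic-fibre blanket = L/(kA) = 0.16/(0.0706×7.1) = 0.3192 K/W
R_stainless steel = L/(kA) = 0.0038/(16.3×7.1) = 3.284×10^-5 K/W
R_outer film = 1/(h_o·A) = 1/(18.1×7.1) = 0.007781 K/W
R_total = 0.3329 K/W
Q = ΔT / R_total = 331 / 0.3329

Q ≈ 994 W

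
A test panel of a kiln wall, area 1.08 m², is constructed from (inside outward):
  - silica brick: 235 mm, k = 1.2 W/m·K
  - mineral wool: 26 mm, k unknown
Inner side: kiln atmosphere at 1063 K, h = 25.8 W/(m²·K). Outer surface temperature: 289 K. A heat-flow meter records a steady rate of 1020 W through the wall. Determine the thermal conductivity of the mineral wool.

k ≈ 0.0444 W/(m·K)

Treating each layer as a thermal resistance in series:
R_inner film = 1/(h_i·A) = 1/(25.8×1.08) = 0.03589 K/W
R_silica brick = L/(kA) = 0.235/(1.2×1.08) = 0.1813 K/W
Sum of known resistances R_other = 0.2172 K/W
Total R = ΔT/Q = 774/1020 = 0.7588 K/W
R_mineral wool = R_total − R_other = 0.5416 K/W
k = L/(R·A) = 0.026/(0.5416×1.08)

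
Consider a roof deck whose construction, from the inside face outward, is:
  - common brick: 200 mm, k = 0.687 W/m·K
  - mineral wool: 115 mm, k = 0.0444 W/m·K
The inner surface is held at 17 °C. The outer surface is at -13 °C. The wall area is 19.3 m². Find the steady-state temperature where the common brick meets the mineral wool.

T ≈ 14 °C

Series thermal resistances:
R_common brick = L/(kA) = 0.2/(0.687×19.3) = 0.01508 K/W
R_mineral wool = L/(kA) = 0.115/(0.0444×19.3) = 0.1342 K/W
R_total = 0.1493 K/W;  Q = ΔT/R_total = 30/0.1493 = 201 W
T_interface = T_inner − Q·ΣR(inner→interface) = 17 − 201×0.01508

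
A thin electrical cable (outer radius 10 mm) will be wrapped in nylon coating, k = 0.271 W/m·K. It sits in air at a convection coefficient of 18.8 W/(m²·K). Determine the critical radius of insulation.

r_cr ≈ 14.4 mm

For a cylinder r_cr = k/h = 0.271/18.8
r_cr = 14.4 mm; since the bare radius (10 mm) is below r_cr, adding a thin layer of insulation will *increase* heat loss.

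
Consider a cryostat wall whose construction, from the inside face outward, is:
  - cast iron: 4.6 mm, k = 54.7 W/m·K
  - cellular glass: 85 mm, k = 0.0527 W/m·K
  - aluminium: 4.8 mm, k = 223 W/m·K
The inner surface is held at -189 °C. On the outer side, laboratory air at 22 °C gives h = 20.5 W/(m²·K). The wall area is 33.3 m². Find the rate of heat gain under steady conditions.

Q ≈ 4230 W

Model the wall as resistances in series:
R_cast iron = L/(kA) = 0.0046/(54.7×33.3) = 2.525×10^-6 K/W
R_cellular glass = L/(kA) = 0.085/(0.0527×33.3) = 0.04844 K/W
R_aluminium = L/(kA) = 0.0048/(223×33.3) = 6.464×10^-7 K/W
R_outer film = 1/(h_o·A) = 1/(20.5×33.3) = 0.001465 K/W
R_total = 0.0499 K/W
Q = ΔT / R_total = 211 / 0.0499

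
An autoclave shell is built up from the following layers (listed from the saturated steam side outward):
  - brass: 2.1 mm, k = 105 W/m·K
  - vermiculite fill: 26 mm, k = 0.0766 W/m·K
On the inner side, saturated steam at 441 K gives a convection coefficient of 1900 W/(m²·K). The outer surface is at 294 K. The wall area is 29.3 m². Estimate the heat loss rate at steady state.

Q ≈ 12700 W

Model the wall as resistances in series:
R_inner film = 1/(h_i·A) = 1/(1900×29.3) = 1.796×10^-5 K/W
R_brass = L/(kA) = 0.0021/(105×29.3) = 6.826×10^-7 K/W
R_vermiculite fill = L/(kA) = 0.026/(0.0766×29.3) = 0.01158 K/W
R_total = 0.0116 K/W
Q = ΔT / R_total = 147 / 0.0116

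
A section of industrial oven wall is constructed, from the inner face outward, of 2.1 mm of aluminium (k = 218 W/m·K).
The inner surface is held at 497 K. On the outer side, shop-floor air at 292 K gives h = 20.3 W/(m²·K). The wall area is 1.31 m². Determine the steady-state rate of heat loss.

Q ≈ 5450 W

Thermal resistances in series:
R_aluminium = L/(kA) = 0.0021/(218×1.31) = 7.353×10^-6 K/W
R_outer film = 1/(h_o·A) = 1/(20.3×1.31) = 0.0376 K/W
R_total = 0.03761 K/W
Q = ΔT / R_total = 205 / 0.03761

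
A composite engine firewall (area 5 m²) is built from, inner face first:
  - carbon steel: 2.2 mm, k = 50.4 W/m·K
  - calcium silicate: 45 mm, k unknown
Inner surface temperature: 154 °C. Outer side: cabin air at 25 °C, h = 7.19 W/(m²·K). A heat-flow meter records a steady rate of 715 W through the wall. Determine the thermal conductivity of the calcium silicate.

Model the wall as resistances in series:
R_carbon steel = L/(kA) = 0.0022/(50.4×5) = 8.73×10^-6 K/W
R_outer film = 1/(h_o·A) = 1/(7.19×5) = 0.02782 K/W
Sum of known resistances R_other = 0.02783 K/W
Total R = ΔT/Q = 129/715 = 0.1804 K/W
R_calcium silicate = R_total − R_other = 0.1526 K/W
k = L/(R·A) = 0.045/(0.1526×5)

k ≈ 0.059 W/(m·K)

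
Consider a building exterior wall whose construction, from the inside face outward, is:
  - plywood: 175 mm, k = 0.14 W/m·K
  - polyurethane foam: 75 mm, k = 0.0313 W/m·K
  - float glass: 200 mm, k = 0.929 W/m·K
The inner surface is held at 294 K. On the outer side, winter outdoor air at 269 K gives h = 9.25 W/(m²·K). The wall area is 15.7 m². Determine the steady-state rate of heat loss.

Using the resistance-network approach (series):
R_plywood = L/(kA) = 0.175/(0.14×15.7) = 0.07962 K/W
R_polyurethane foam = L/(kA) = 0.075/(0.0313×15.7) = 0.1526 K/W
R_float glass = L/(kA) = 0.2/(0.929×15.7) = 0.01371 K/W
R_outer film = 1/(h_o·A) = 1/(9.25×15.7) = 0.006886 K/W
R_total = 0.2528 K/W
Q = ΔT / R_total = 25 / 0.2528

Q ≈ 98.9 W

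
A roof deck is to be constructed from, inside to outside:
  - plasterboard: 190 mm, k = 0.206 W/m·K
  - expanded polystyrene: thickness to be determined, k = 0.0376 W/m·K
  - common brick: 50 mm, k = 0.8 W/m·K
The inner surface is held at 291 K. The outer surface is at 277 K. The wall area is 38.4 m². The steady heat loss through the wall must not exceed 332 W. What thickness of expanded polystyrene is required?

L ≈ 23.9 mm

Model the wall as resistances in series:
R_plasterboard = L/(kA) = 0.19/(0.206×38.4) = 0.02402 K/W
R_common brick = L/(kA) = 0.05/(0.8×38.4) = 0.001628 K/W
Sum of the known resistances R_other = 0.02565 K/W
Required total resistance R_tot = ΔT/Q_allow = 14/332 = 0.04217 K/W
R_expanded polystyrene = R_tot − R_other = 0.01652 K/W
L = R·k·A = 0.01652×0.0376×38.4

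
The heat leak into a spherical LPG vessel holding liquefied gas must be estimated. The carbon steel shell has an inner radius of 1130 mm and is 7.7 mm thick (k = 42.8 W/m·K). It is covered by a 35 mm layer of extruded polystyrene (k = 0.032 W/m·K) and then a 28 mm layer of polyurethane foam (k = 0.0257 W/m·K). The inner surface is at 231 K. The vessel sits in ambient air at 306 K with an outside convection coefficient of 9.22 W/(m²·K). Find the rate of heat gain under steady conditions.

Spherical conduction: R = (1/r_in − 1/r_out)/(4πk) per layer; series-sum.
R_carbon steel shell = (1/1.13 − 1/1.1377)/(4π×42.8) = 1.114×10^-5 K/W
R_extruded polystyrene = (1/1.1377 − 1/1.1727)/(4π×0.032) = 0.06524 K/W
R_polyurethane foam = (1/1.1727 − 1/1.2007)/(4π×0.0257) = 0.06157 K/W
R_outer film = 1/(h·4πr_o²) = 1/(9.22×4π×1.2007²) = 0.005987 K/W
R_total = 0.1328 K/W
Q = ΔT/R_total = 75/0.1328

Q ≈ 565 W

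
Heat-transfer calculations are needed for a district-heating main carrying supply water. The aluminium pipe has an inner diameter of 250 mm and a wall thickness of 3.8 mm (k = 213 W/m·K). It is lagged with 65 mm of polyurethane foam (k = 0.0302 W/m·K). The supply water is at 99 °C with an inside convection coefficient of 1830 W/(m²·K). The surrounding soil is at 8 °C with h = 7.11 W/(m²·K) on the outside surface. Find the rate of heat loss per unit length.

Per-layer cylindrical resistances, series-summed:
R_inner film = 1/(h_i·2πr₁L) = 1/(1830×2π×0.125×1) = 6.958×10^-4 K/W
R_aluminium pipe wall = ln(128.8/125)/(2π×213×1) = 2.238×10^-5 K/W
R_polyurethane foam = ln(193.8/128.8)/(2π×0.0302×1) = 2.153 K/W
R_outer film = 1/(h_o·2πr_oL) = 1/(7.11×2π×0.1938×1) = 0.1155 K/W
R_total = 2.269 K/W
Q = ΔT/R_total = 91/2.269

q′ ≈ 40.1 W/m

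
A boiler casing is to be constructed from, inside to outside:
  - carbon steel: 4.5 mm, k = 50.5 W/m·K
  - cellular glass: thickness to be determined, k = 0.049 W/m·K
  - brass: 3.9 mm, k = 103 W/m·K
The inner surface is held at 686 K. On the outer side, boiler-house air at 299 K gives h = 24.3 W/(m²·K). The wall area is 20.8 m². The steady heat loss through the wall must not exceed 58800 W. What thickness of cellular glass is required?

Series thermal resistances:
R_carbon steel = L/(kA) = 0.0045/(50.5×20.8) = 4.284×10^-6 K/W
R_brass = L/(kA) = 0.0039/(103×20.8) = 1.82×10^-6 K/W
R_outer film = 1/(h_o·A) = 1/(24.3×20.8) = 0.001978 K/W
Sum of the known resistances R_other = 0.001985 K/W
Required total resistance R_tot = ΔT/Q_allow = 387/58800 = 0.006582 K/W
R_cellular glass = R_tot − R_other = 0.004597 K/W
L = R·k·A = 0.004597×0.049×20.8

L ≈ 4.69 mm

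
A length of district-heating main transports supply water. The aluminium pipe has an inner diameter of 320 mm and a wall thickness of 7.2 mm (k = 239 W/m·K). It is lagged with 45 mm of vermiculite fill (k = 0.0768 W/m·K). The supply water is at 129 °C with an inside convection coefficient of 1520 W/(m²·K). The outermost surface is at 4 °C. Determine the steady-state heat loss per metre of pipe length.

For a radial system each layer contributes R = ln(r_out/r_in)/(2πkL); films add R = 1/(hA).
R_inner film = 1/(h_i·2πr₁L) = 1/(1520×2π×0.16×1) = 6.544×10^-4 K/W
R_aluminium pipe wall = ln(167.2/160)/(2π×239×1) = 2.931×10^-5 K/W
R_vermiculite fill = ln(212.2/167.2)/(2π×0.0768×1) = 0.4939 K/W
R_total = 0.4946 K/W
Q = ΔT/R_total = 125/0.4946

q′ ≈ 253 W/m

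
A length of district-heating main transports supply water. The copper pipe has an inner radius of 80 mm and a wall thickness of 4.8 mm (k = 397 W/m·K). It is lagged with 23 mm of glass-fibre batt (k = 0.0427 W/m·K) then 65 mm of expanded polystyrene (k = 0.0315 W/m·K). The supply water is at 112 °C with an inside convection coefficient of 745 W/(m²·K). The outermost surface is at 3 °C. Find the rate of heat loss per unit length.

Radial resistances (cylindrical: R_cond = ln(r_o/r_i)/(2πkL), R_conv = 1/(h·2πrL)):
R_inner film = 1/(h_i·2πr₁L) = 1/(745×2π×0.08×1) = 0.00267 K/W
R_copper pipe wall = ln(84.8/80)/(2π×397×1) = 2.336×10^-5 K/W
R_glass-fibre batt = ln(107.8/84.8)/(2π×0.0427×1) = 0.8945 K/W
R_expanded polystyrene = ln(172.8/107.8)/(2π×0.0315×1) = 2.384 K/W
R_total = 3.281 K/W
Q = ΔT/R_total = 109/3.281

q′ ≈ 33.2 W/m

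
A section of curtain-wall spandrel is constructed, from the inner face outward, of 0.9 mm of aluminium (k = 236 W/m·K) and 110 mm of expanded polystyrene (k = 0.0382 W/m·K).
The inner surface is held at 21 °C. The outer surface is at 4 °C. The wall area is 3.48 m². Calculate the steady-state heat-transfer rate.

Model the wall as resistances in series:
R_aluminium = L/(kA) = 0.0009/(236×3.48) = 1.096×10^-6 K/W
R_expanded polystyrene = L/(kA) = 0.11/(0.0382×3.48) = 0.8275 K/W
R_total = 0.8275 K/W
Q = ΔT / R_total = 17 / 0.8275

Q ≈ 20.5 W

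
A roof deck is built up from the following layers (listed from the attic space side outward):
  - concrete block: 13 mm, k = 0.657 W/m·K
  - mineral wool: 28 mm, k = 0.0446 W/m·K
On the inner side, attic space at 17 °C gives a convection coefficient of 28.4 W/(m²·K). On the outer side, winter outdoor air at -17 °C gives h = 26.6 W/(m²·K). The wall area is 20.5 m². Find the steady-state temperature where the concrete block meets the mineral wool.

Thermal resistances in series:
R_inner film = 1/(h_i·A) = 1/(28.4×20.5) = 0.001718 K/W
R_concrete block = L/(kA) = 0.013/(0.657×20.5) = 9.652×10^-4 K/W
R_mineral wool = L/(kA) = 0.028/(0.0446×20.5) = 0.03062 K/W
R_outer film = 1/(h_o·A) = 1/(26.6×20.5) = 0.001834 K/W
R_total = 0.03514 K/W;  Q = ΔT/R_total = 34/0.03514 = 967.5 W
T_interface = T_inner − Q·ΣR(inner→interface) = 17 − 968×0.002683

T ≈ 14.4 °C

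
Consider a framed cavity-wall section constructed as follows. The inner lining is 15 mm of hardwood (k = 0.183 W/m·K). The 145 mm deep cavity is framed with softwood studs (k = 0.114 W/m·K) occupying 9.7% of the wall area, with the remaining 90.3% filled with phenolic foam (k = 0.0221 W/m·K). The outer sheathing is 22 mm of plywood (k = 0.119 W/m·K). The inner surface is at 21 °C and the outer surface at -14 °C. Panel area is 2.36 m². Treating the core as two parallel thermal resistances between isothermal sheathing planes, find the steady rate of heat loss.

Q ≈ 16.7 W

Sheathing layers in series; stud and cavity paths in parallel between them.
R_inner = 0.015/(0.183×2.36) = 0.03473 K/W
R_stud  = 0.145/(0.114×0.097×2.36) = 5.556 K/W
R_cav   = 0.145/(0.0221×0.903×2.36) = 3.079 K/W
1/R_core = 1/R_stud + 1/R_cav → R_core = 1.981 K/W
R_outer = 0.022/(0.119×2.36) = 0.07834 K/W
R_total = 2.094 K/W
Q = ΔT/R_total = 35/2.094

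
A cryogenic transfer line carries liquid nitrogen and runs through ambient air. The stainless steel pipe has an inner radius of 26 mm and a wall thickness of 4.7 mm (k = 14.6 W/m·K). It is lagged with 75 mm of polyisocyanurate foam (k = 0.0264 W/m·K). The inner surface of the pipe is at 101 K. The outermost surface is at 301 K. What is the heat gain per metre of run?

q′ ≈ 26.8 W/m

For a radial system each layer contributes R = ln(r_out/r_in)/(2πkL); films add R = 1/(hA).
R_stainless steel pipe wall = ln(30.7/26)/(2π×14.6×1) = 0.001811 K/W
R_polyisocyanurate foam = ln(105.7/30.7)/(2π×0.0264×1) = 7.453 K/W
R_total = 7.455 K/W
Q = ΔT/R_total = 200/7.455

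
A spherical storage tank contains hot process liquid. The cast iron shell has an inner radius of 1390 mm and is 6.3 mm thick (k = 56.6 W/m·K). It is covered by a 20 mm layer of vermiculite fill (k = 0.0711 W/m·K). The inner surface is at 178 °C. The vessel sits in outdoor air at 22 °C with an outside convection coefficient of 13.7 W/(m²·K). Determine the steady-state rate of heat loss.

Q ≈ 11000 W

Each spherical layer contributes R = (1/r_i − 1/r_o)/(4πk):
R_cast iron shell = (1/1.39 − 1/1.3963)/(4π×56.6) = 4.564×10^-6 K/W
R_vermiculite fill = (1/1.3963 − 1/1.4163)/(4π×0.0711) = 0.01132 K/W
R_outer film = 1/(h·4πr_o²) = 1/(13.7×4π×1.4163²) = 0.002896 K/W
R_total = 0.01422 K/W
Q = ΔT/R_total = 156/0.01422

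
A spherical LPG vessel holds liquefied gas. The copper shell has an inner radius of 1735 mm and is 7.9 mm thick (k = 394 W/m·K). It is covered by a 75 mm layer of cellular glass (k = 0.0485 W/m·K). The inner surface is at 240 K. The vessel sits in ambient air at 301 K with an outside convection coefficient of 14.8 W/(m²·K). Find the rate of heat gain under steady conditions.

Spherical conduction: R = (1/r_in − 1/r_out)/(4πk) per layer; series-sum.
R_copper shell = (1/1.735 − 1/1.7429)/(4π×394) = 5.277×10^-7 K/W
R_cellular glass = (1/1.7429 − 1/1.8179)/(4π×0.0485) = 0.03884 K/W
R_outer film = 1/(h·4πr_o²) = 1/(14.8×4π×1.8179²) = 0.001627 K/W
R_total = 0.04047 K/W
Q = ΔT/R_total = 61/0.04047

Q ≈ 1510 W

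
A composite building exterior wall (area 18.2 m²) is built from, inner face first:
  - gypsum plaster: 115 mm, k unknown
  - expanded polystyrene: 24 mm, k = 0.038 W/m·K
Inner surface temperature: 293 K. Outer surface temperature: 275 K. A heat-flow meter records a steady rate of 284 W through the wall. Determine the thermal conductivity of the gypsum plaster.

k ≈ 0.22 W/(m·K)

Using the resistance-network approach (series):
R_expanded polystyrene = L/(kA) = 0.024/(0.038×18.2) = 0.0347 K/W
Sum of known resistances R_other = 0.0347 K/W
Total R = ΔT/Q = 18/284 = 0.06338 K/W
R_gypsum plaster = R_total − R_other = 0.02868 K/W
k = L/(R·A) = 0.115/(0.02868×18.2)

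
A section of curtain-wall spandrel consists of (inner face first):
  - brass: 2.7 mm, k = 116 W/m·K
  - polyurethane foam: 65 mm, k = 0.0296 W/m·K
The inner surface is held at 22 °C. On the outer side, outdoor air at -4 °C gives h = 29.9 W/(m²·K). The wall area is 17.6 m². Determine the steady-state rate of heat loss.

Series thermal resistances:
R_brass = L/(kA) = 0.0027/(116×17.6) = 1.322×10^-6 K/W
R_polyurethane foam = L/(kA) = 0.065/(0.0296×17.6) = 0.1248 K/W
R_outer film = 1/(h_o·A) = 1/(29.9×17.6) = 0.0019 K/W
R_total = 0.1267 K/W
Q = ΔT / R_total = 26 / 0.1267

Q ≈ 205 W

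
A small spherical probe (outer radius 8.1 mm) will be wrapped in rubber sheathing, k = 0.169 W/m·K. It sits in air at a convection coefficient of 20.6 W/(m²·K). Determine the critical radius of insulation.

For a sphere r_cr = 2k/h = 2×0.169/20.6
r_cr = 16.4 mm; since the bare radius (8.1 mm) is below r_cr, adding a thin layer of insulation will *increase* heat loss.

r_cr ≈ 16.4 mm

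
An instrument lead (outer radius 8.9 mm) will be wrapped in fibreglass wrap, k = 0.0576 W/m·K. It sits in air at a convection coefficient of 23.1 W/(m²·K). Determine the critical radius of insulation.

r_cr ≈ 2.49 mm

For a cylinder r_cr = k/h = 0.0576/23.1
r_cr = 2.49 mm; since the bare radius (8.9 mm) is above r_cr, any added insulation will reduce heat loss.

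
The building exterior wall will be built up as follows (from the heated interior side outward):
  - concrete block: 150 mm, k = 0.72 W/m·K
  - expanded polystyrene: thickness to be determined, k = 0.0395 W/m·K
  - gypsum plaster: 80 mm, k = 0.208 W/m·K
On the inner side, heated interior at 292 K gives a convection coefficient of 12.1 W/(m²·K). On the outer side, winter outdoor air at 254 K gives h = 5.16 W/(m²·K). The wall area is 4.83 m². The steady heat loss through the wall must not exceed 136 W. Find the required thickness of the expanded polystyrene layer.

Using the resistance-network approach (series):
R_inner film = 1/(h_i·A) = 1/(12.1×4.83) = 0.01711 K/W
R_concrete block = L/(kA) = 0.15/(0.72×4.83) = 0.04313 K/W
R_gypsum plaster = L/(kA) = 0.08/(0.208×4.83) = 0.07963 K/W
R_outer film = 1/(h_o·A) = 1/(5.16×4.83) = 0.04012 K/W
Sum of the known resistances R_other = 0.18 K/W
Required total resistance R_tot = ΔT/Q_allow = 38/136 = 0.2794 K/W
R_expanded polystyrene = R_tot − R_other = 0.09941 K/W
L = R·k·A = 0.09941×0.0395×4.83

L ≈ 19 mm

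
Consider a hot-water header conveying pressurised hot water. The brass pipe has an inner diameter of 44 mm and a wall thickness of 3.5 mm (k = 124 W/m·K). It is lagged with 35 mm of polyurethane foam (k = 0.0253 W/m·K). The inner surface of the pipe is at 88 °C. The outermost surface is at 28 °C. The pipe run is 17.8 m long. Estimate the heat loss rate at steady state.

Q ≈ 196 W

Radial resistances (cylindrical: R_cond = ln(r_o/r_i)/(2πkL), R_conv = 1/(h·2πrL)):
R_brass pipe wall = ln(25.5/22)/(2π×124×17.8) = 1.065×10^-5 K/W
R_polyurethane foam = ln(60.5/25.5)/(2π×0.0253×17.8) = 0.3053 K/W
R_total = 0.3053 K/W
Q = ΔT/R_total = 60/0.3053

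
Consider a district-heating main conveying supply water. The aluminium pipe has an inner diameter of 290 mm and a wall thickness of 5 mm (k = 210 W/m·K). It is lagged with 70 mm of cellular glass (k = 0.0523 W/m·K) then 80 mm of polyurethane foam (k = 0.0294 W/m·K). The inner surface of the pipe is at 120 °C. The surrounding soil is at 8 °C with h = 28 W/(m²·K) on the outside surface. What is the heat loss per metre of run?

Per-layer cylindrical resistances, series-summed:
R_aluminium pipe wall = ln(150/145)/(2π×210×1) = 2.569×10^-5 K/W
R_cellular glass = ln(220/150)/(2π×0.0523×1) = 1.165 K/W
R_polyurethane foam = ln(300/220)/(2π×0.0294×1) = 1.679 K/W
R_outer film = 1/(h_o·2πr_oL) = 1/(28×2π×0.3×1) = 0.01895 K/W
R_total = 2.863 K/W
Q = ΔT/R_total = 112/2.863

q′ ≈ 39.1 W/m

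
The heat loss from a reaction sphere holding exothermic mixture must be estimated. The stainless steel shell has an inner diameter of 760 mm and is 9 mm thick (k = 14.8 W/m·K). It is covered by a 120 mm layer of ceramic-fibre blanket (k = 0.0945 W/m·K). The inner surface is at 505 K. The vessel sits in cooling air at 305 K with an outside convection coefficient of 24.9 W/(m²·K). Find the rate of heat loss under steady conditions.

Q ≈ 382 W

Radial (spherical) resistances in series:
R_stainless steel shell = (1/0.38 − 1/0.389)/(4π×14.8) = 3.274×10^-4 K/W
R_ceramic-fibre blanket = (1/0.389 − 1/0.509)/(4π×0.0945) = 0.5104 K/W
R_outer film = 1/(h·4πr_o²) = 1/(24.9×4π×0.509²) = 0.01234 K/W
R_total = 0.523 K/W
Q = ΔT/R_total = 200/0.523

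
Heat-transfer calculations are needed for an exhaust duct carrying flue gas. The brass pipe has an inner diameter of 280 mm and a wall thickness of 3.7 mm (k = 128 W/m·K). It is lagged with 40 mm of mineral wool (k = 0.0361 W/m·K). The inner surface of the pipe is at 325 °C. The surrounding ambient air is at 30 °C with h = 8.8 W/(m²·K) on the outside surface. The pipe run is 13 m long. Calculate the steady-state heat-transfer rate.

Q ≈ 3250 W

Radial resistances (cylindrical: R_cond = ln(r_o/r_i)/(2πkL), R_conv = 1/(h·2πrL)):
R_brass pipe wall = ln(143.7/140)/(2π×128×13) = 2.495×10^-6 K/W
R_mineral wool = ln(183.7/143.7)/(2π×0.0361×13) = 0.08328 K/W
R_outer film = 1/(h_o·2πr_oL) = 1/(8.8×2π×0.1837×13) = 0.007573 K/W
R_total = 0.09086 K/W
Q = ΔT/R_total = 295/0.09086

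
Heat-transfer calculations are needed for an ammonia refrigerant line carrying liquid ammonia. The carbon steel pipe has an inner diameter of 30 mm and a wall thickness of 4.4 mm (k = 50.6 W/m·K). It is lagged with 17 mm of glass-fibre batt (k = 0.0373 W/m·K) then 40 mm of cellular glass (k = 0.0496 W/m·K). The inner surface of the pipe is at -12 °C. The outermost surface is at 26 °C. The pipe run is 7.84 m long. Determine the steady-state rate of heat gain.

Q ≈ 58.8 W

Per-layer cylindrical resistances, series-summed:
R_carbon steel pipe wall = ln(19.4/15)/(2π×50.6×7.84) = 1.032×10^-4 K/W
R_glass-fibre batt = ln(36.4/19.4)/(2π×0.0373×7.84) = 0.3425 K/W
R_cellular glass = ln(76.4/36.4)/(2π×0.0496×7.84) = 0.3034 K/W
R_total = 0.646 K/W
Q = ΔT/R_total = 38/0.646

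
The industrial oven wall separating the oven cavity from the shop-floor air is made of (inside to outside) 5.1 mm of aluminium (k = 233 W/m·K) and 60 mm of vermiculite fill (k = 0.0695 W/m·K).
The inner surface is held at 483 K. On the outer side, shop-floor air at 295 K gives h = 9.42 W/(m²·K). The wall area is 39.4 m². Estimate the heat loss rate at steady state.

Model the wall as resistances in series:
R_aluminium = L/(kA) = 0.0051/(233×39.4) = 5.555×10^-7 K/W
R_vermiculite fill = L/(kA) = 0.06/(0.0695×39.4) = 0.02191 K/W
R_outer film = 1/(h_o·A) = 1/(9.42×39.4) = 0.002694 K/W
R_total = 0.02461 K/W
Q = ΔT / R_total = 188 / 0.02461

Q ≈ 7640 W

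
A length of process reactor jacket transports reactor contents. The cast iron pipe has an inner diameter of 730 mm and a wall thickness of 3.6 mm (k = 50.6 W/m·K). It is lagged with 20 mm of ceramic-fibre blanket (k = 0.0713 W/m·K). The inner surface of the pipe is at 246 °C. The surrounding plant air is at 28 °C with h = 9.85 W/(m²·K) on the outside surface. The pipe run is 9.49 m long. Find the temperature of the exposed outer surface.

T ≈ 84.8 °C

Per-layer cylindrical resistances, series-summed:
R_cast iron pipe wall = ln(368.6/365)/(2π×50.6×9.49) = 3.253×10^-6 K/W
R_ceramic-fibre blanket = ln(388.6/368.6)/(2π×0.0713×9.49) = 0.01243 K/W
R_outer film = 1/(h_o·2πr_oL) = 1/(9.85×2π×0.3886×9.49) = 0.004381 K/W
R_total = 0.01681 K/W
Q = ΔT/R_total = 218/0.01681
Q = 13000 W
T_interface = T_inner − Q·ΣR(inner→interface) = 246 − 13000×0.01243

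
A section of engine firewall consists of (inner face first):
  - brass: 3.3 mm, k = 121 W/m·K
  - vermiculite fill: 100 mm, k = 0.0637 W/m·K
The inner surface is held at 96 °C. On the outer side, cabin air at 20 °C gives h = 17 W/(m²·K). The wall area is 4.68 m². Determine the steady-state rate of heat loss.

Q ≈ 218 W

Series thermal resistances:
R_brass = L/(kA) = 0.0033/(121×4.68) = 5.828×10^-6 K/W
R_vermiculite fill = L/(kA) = 0.1/(0.0637×4.68) = 0.3354 K/W
R_outer film = 1/(h_o·A) = 1/(17×4.68) = 0.01257 K/W
R_total = 0.348 K/W
Q = ΔT / R_total = 76 / 0.348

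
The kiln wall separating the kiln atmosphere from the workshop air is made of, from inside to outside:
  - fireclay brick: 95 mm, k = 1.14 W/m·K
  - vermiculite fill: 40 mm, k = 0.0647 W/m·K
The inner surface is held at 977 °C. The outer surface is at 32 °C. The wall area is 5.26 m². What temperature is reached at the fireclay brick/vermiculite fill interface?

Treating each layer as a thermal resistance in series:
R_fireclay brick = L/(kA) = 0.095/(1.14×5.26) = 0.01584 K/W
R_vermiculite fill = L/(kA) = 0.04/(0.0647×5.26) = 0.1175 K/W
R_total = 0.1334 K/W;  Q = ΔT/R_total = 945/0.1334 = 7085 W
T_interface = T_inner − Q·ΣR(inner→interface) = 977 − 7090×0.01584

T ≈ 865 °C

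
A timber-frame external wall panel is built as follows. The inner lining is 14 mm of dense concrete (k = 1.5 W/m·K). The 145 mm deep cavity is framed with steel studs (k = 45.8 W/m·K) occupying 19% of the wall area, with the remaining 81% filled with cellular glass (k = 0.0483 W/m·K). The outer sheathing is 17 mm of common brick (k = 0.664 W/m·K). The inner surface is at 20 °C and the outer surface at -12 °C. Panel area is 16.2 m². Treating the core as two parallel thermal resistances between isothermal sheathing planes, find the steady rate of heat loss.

Sheathing layers in series; stud and cavity paths in parallel between them.
R_inner = 0.014/(1.5×16.2) = 5.761×10^-4 K/W
R_stud  = 0.145/(45.8×0.19×16.2) = 0.001029 K/W
R_cav   = 0.145/(0.0483×0.81×16.2) = 0.2288 K/W
1/R_core = 1/R_stud + 1/R_cav → R_core = 0.001024 K/W
R_outer = 0.017/(0.664×16.2) = 0.00158 K/W
R_total = 0.00318 K/W
Q = ΔT/R_total = 32/0.00318

Q ≈ 10100 W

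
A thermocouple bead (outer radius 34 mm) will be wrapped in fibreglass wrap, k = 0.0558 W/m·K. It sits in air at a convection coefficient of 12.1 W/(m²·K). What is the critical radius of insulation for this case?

For a sphere r_cr = 2k/h = 2×0.0558/12.1
r_cr = 9.22 mm; since the bare radius (34 mm) is above r_cr, any added insulation will reduce heat loss.

r_cr ≈ 9.22 mm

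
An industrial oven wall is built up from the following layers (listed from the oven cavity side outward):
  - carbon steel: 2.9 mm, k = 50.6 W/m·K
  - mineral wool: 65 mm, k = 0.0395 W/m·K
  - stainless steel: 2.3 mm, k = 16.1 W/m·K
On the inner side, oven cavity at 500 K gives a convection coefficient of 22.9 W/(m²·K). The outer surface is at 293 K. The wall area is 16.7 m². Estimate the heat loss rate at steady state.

Model the wall as resistances in series:
R_inner film = 1/(h_i·A) = 1/(22.9×16.7) = 0.002615 K/W
R_carbon steel = L/(kA) = 0.0029/(50.6×16.7) = 3.432×10^-6 K/W
R_mineral wool = L/(kA) = 0.065/(0.0395×16.7) = 0.09854 K/W
R_stainless steel = L/(kA) = 0.0023/(16.1×16.7) = 8.554×10^-6 K/W
R_total = 0.1012 K/W
Q = ΔT / R_total = 207 / 0.1012

Q ≈ 2050 W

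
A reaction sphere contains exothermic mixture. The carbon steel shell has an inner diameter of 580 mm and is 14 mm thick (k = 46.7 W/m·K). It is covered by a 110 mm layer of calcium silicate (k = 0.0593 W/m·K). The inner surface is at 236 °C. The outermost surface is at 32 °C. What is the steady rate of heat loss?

Each spherical layer contributes R = (1/r_i − 1/r_o)/(4πk):
R_carbon steel shell = (1/0.29 − 1/0.304)/(4π×46.7) = 2.706×10^-4 K/W
R_calcium silicate = (1/0.304 − 1/0.414)/(4π×0.0593) = 1.173 K/W
R_total = 1.173 K/W
Q = ΔT/R_total = 204/1.173

Q ≈ 174 W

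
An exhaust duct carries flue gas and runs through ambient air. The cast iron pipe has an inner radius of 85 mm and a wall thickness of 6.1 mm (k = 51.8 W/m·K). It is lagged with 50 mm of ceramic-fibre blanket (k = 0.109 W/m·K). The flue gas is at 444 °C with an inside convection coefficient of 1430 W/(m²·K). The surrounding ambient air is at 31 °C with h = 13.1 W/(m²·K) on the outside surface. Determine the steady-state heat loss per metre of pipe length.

q′ ≈ 569 W/m

For a radial system each layer contributes R = ln(r_out/r_in)/(2πkL); films add R = 1/(hA).
R_inner film = 1/(h_i·2πr₁L) = 1/(1430×2π×0.085×1) = 0.001309 K/W
R_cast iron pipe wall = ln(91.1/85)/(2π×51.8×1) = 2.129×10^-4 K/W
R_ceramic-fibre blanket = ln(141.1/91.1)/(2π×0.109×1) = 0.6388 K/W
R_outer film = 1/(h_o·2πr_oL) = 1/(13.1×2π×0.1411×1) = 0.0861 K/W
R_total = 0.7265 K/W
Q = ΔT/R_total = 413/0.7265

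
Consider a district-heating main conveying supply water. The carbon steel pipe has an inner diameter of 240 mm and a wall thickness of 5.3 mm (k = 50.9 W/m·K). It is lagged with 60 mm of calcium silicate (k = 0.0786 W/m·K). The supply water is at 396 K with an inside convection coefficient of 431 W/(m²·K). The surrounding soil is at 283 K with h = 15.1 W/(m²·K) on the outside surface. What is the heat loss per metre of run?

Per-layer cylindrical resistances, series-summed:
R_inner film = 1/(h_i·2πr₁L) = 1/(431×2π×0.12×1) = 0.003077 K/W
R_carbon steel pipe wall = ln(125.3/120)/(2π×50.9×1) = 1.351×10^-4 K/W
R_calcium silicate = ln(185.3/125.3)/(2π×0.0786×1) = 0.7923 K/W
R_outer film = 1/(h_o·2πr_oL) = 1/(15.1×2π×0.1853×1) = 0.05688 K/W
R_total = 0.8524 K/W
Q = ΔT/R_total = 113/0.8524

q′ ≈ 133 W/m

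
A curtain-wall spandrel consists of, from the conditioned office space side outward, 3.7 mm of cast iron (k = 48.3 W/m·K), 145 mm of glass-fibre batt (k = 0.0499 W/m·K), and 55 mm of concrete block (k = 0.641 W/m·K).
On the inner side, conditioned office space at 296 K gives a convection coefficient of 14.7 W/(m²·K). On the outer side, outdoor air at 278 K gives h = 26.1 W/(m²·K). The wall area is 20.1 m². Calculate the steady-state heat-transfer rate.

Treating each layer as a thermal resistance in series:
R_inner film = 1/(h_i·A) = 1/(14.7×20.1) = 0.003384 K/W
R_cast iron = L/(kA) = 0.0037/(48.3×20.1) = 3.811×10^-6 K/W
R_glass-fibre batt = L/(kA) = 0.145/(0.0499×20.1) = 0.1446 K/W
R_concrete block = L/(kA) = 0.055/(0.641×20.1) = 0.004269 K/W
R_outer film = 1/(h_o·A) = 1/(26.1×20.1) = 0.001906 K/W
R_total = 0.1541 K/W
Q = ΔT / R_total = 18 / 0.1541

Q ≈ 117 W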